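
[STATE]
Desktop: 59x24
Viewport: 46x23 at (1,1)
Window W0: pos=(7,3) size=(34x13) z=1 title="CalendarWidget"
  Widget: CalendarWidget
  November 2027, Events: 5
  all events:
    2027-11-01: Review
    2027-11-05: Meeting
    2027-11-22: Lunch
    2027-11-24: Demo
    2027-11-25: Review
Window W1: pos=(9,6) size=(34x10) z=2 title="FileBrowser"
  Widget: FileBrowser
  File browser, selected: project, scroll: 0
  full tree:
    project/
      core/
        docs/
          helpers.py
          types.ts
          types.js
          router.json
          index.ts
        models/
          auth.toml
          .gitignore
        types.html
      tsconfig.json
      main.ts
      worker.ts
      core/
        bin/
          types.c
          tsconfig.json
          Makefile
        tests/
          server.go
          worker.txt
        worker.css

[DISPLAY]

                                              
                                              
      ┏━━━━━━━━━━━━━━━━━━━━━━━━━━━━━━━━┓      
      ┃ CalendarWidget                 ┃      
      ┠────────────────────────────────┨      
      ┃ ┏━━━━━━━━━━━━━━━━━━━━━━━━━━━━━━━━┓    
      ┃M┃ FileBrowser                    ┃    
      ┃ ┠────────────────────────────────┨    
      ┃ ┃> [-] project/                  ┃    
      ┃1┃    [+] core/                   ┃    
      ┃2┃    tsconfig.json               ┃    
      ┃2┃    main.ts                     ┃    
      ┃ ┃    worker.ts                   ┃    
      ┃ ┃    [+] core/                   ┃    
      ┗━┗━━━━━━━━━━━━━━━━━━━━━━━━━━━━━━━━┛    
                                              
                                              
                                              
                                              
                                              
                                              
                                              
                                              


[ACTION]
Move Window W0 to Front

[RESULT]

                                              
                                              
      ┏━━━━━━━━━━━━━━━━━━━━━━━━━━━━━━━━┓      
      ┃ CalendarWidget                 ┃      
      ┠────────────────────────────────┨      
      ┃         November 2027          ┃━┓    
      ┃Mo Tu We Th Fr Sa Su            ┃ ┃    
      ┃ 1*  2  3  4  5*  6  7          ┃─┨    
      ┃ 8  9 10 11 12 13 14            ┃ ┃    
      ┃15 16 17 18 19 20 21            ┃ ┃    
      ┃22* 23 24* 25* 26 27 28         ┃ ┃    
      ┃29 30                           ┃ ┃    
      ┃                                ┃ ┃    
      ┃                                ┃ ┃    
      ┗━━━━━━━━━━━━━━━━━━━━━━━━━━━━━━━━┛━┛    
                                              
                                              
                                              
                                              
                                              
                                              
                                              
                                              


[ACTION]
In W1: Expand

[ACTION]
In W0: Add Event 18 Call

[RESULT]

                                              
                                              
      ┏━━━━━━━━━━━━━━━━━━━━━━━━━━━━━━━━┓      
      ┃ CalendarWidget                 ┃      
      ┠────────────────────────────────┨      
      ┃         November 2027          ┃━┓    
      ┃Mo Tu We Th Fr Sa Su            ┃ ┃    
      ┃ 1*  2  3  4  5*  6  7          ┃─┨    
      ┃ 8  9 10 11 12 13 14            ┃ ┃    
      ┃15 16 17 18* 19 20 21           ┃ ┃    
      ┃22* 23 24* 25* 26 27 28         ┃ ┃    
      ┃29 30                           ┃ ┃    
      ┃                                ┃ ┃    
      ┃                                ┃ ┃    
      ┗━━━━━━━━━━━━━━━━━━━━━━━━━━━━━━━━┛━┛    
                                              
                                              
                                              
                                              
                                              
                                              
                                              
                                              


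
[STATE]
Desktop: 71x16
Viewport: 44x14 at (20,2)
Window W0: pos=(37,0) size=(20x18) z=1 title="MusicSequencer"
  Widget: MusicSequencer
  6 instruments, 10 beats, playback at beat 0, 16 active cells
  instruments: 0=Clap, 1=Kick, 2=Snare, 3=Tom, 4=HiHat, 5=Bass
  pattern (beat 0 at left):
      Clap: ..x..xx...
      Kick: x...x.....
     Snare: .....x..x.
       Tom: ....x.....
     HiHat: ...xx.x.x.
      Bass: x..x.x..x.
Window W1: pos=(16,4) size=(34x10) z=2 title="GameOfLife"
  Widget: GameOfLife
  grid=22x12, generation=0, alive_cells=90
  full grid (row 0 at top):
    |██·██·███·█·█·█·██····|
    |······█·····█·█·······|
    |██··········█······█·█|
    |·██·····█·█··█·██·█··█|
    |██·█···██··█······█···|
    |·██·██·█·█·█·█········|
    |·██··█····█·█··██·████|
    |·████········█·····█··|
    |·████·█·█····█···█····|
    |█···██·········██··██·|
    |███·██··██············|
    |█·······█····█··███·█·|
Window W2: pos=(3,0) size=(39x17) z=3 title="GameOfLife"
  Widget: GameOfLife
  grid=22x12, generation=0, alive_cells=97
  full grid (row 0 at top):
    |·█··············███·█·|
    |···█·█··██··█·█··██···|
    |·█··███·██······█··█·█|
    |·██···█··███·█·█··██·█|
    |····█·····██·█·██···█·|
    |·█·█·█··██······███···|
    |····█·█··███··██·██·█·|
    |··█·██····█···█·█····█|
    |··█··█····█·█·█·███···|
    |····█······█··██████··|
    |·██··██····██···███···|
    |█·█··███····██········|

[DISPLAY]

─────────────────────┨──────────────┨       
                     ┃  ▼123456789  ┃       
███·█·               ┃━━━━━━━┓█···  ┃       
·██···               ┃       ┃····  ┃       
█··█·█               ┃───────┨··█·  ┃       
··██·█               ┃       ┃····  ┃       
█···█·               ┃       ┃█·█·  ┃       
███···               ┃       ┃··█·  ┃       
·██·█·               ┃       ┃      ┃       
█····█               ┃       ┃      ┃       
███···               ┃       ┃      ┃       
████··               ┃━━━━━━━┛      ┃       
███···               ┃              ┃       
······               ┃              ┃       


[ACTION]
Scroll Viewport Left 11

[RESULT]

────────────────────────────────┨───────────
0                               ┃  ▼12345678
···········███·█·               ┃━━━━━━━┓█··
█··██··█·█··██···               ┃       ┃···
██·██······█··█·█               ┃───────┨··█
·█··███·█·█··██·█               ┃       ┃···
·····██·█·██···█·               ┃       ┃█·█
█··██······███···               ┃       ┃··█
·█··███··██·██·█·               ┃       ┃   
█····█···█·█····█               ┃       ┃   
█····█·█·█·███···               ┃       ┃   
······█··██████··               ┃━━━━━━━┛   
██····██···███···               ┃           
███····██········               ┃           


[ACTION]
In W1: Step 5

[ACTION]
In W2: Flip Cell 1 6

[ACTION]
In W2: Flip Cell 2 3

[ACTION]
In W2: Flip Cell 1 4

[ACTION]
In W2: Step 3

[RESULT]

────────────────────────────────┨───────────
3                               ┃  ▼12345678
█············██··               ┃━━━━━━━┓█··
·█···█··█···█··█·               ┃       ┃···
···██····█·█···█·               ┃───────┨··█
········█·····██·               ┃       ┃···
········█··█·····               ┃       ┃█·█
·█·██·█·█····█···               ┃       ┃··█
···█····█····█·█·               ┃       ┃   
·██····█··█······               ┃       ┃   
██·········█····█               ┃       ┃   
·██··██·····█··█·               ┃━━━━━━━┛   
███·······█··█···               ┃           
·····████········               ┃           


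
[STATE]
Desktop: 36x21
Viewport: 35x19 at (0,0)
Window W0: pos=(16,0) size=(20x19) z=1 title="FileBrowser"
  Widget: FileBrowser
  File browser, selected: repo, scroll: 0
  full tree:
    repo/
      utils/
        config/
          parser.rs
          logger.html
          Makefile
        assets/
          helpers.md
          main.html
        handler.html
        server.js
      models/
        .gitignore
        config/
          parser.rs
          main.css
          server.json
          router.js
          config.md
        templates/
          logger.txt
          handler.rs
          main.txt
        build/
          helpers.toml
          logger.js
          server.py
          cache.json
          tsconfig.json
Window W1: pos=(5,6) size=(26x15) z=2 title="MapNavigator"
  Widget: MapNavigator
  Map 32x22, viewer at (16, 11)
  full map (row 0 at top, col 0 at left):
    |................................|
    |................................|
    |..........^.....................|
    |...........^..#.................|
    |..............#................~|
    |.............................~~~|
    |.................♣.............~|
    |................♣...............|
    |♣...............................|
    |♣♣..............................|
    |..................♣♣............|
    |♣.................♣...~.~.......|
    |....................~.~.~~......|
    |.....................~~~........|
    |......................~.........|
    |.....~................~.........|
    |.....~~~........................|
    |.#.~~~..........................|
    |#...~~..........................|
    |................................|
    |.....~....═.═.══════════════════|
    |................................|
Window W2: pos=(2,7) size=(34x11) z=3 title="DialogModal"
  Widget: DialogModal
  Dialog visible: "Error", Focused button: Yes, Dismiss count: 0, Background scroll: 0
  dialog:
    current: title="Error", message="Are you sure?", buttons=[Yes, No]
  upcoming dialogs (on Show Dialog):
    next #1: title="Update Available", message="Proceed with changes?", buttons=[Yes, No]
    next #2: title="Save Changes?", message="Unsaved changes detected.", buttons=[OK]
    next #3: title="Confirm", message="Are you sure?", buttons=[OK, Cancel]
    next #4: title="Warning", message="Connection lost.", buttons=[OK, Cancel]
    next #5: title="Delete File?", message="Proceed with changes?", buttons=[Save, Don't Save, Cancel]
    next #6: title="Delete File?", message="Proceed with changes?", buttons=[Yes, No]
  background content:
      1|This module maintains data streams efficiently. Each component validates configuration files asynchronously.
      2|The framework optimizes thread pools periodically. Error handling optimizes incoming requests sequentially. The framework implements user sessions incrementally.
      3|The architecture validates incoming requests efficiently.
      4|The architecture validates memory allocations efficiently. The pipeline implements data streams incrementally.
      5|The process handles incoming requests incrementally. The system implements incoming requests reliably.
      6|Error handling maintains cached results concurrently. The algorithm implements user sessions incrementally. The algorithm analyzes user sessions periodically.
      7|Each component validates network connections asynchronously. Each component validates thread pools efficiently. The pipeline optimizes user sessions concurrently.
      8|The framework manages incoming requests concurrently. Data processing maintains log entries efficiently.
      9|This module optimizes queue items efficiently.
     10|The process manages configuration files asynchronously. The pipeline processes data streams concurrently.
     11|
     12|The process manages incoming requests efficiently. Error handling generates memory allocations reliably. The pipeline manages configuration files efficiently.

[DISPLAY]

                ┏━━━━━━━━━━━━━━━━━━
                ┃ FileBrowser      
                ┠──────────────────
                ┃> [-] repo/       
                ┃    [+] utils/    
                ┃    [+] models/   
     ┏━━━━━━━━━━━━━━━━━━━━━━━━┓    
  ┏━━━━━━━━━━━━━━━━━━━━━━━━━━━━━━━━
  ┃ DialogModal                    
  ┠────────────────────────────────
  ┃This module maintains data strea
  ┃The fra┌───────────────┐thread p
  ┃The arc│     Error     │es incom
  ┃The arc│ Are you sure? │es memor
  ┃The pro│   [Yes]  No   │ming req
  ┃Error h└───────────────┘ cached 
  ┃Each component validates network
  ┗━━━━━━━━━━━━━━━━━━━━━━━━━━━━━━━━
     ┃.~................~.....┃━━━━


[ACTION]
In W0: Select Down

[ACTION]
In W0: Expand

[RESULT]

                ┏━━━━━━━━━━━━━━━━━━
                ┃ FileBrowser      
                ┠──────────────────
                ┃  [-] repo/       
                ┃  > [-] utils/    
                ┃      [+] config/ 
     ┏━━━━━━━━━━━━━━━━━━━━━━━━┓ts/ 
  ┏━━━━━━━━━━━━━━━━━━━━━━━━━━━━━━━━
  ┃ DialogModal                    
  ┠────────────────────────────────
  ┃This module maintains data strea
  ┃The fra┌───────────────┐thread p
  ┃The arc│     Error     │es incom
  ┃The arc│ Are you sure? │es memor
  ┃The pro│   [Yes]  No   │ming req
  ┃Error h└───────────────┘ cached 
  ┃Each component validates network
  ┗━━━━━━━━━━━━━━━━━━━━━━━━━━━━━━━━
     ┃.~................~.....┃━━━━


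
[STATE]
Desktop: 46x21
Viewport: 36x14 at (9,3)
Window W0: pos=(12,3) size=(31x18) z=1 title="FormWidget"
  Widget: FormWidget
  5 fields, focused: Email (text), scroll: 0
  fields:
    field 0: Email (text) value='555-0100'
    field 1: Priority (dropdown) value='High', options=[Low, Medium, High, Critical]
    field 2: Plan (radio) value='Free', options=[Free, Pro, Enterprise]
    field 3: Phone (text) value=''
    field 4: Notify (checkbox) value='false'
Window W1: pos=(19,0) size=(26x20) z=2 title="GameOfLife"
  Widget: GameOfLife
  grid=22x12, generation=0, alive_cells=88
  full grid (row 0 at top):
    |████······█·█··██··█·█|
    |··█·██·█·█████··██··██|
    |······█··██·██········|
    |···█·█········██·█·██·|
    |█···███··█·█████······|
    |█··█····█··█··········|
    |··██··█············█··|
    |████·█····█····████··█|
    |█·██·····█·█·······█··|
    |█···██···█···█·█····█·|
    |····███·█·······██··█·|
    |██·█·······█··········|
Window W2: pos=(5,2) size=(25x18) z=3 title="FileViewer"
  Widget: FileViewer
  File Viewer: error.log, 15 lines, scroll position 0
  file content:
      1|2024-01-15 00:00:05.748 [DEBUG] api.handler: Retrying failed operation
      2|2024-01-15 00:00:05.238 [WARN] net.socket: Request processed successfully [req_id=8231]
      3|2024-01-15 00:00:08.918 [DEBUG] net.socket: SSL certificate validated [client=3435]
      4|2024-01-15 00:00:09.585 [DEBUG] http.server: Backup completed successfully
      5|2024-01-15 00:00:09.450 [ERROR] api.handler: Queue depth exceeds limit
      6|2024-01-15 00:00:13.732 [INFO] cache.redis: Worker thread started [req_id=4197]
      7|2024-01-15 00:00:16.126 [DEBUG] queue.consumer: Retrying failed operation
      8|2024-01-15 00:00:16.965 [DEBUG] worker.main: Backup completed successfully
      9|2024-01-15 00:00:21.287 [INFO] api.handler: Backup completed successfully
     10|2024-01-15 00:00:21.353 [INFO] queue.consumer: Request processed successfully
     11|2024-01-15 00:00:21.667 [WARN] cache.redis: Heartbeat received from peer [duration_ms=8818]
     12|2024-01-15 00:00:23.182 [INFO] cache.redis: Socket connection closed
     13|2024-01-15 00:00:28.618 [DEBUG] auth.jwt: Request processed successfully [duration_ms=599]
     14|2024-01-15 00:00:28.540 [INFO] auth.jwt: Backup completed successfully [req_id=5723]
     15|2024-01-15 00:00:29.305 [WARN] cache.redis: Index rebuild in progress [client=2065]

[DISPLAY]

leViewer            ┃              ┃
────────────────────┨█·█··██··█·█  ┃
4-01-15 00:00:05.74▲┃████··██··██  ┃
4-01-15 00:00:05.23█┃█·██········  ┃
4-01-15 00:00:08.91░┃····██·█·██·  ┃
4-01-15 00:00:09.58░┃·█████······  ┃
4-01-15 00:00:09.45░┃·█··········  ┃
4-01-15 00:00:13.73░┃·········█··  ┃
4-01-15 00:00:16.12░┃█····████··█  ┃
4-01-15 00:00:16.96░┃·█·······█··  ┃
4-01-15 00:00:21.28░┃···█·█····█·  ┃
4-01-15 00:00:21.35░┃······██··█·  ┃
4-01-15 00:00:21.66░┃·█··········  ┃
4-01-15 00:00:23.18░┃              ┃


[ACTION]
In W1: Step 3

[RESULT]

leViewer            ┃              ┃
────────────────────┨··········██  ┃
4-01-15 00:00:05.74▲┃█········█·█  ┃
4-01-15 00:00:05.23█┃·██·····██··  ┃
4-01-15 00:00:08.91░┃··█····███··  ┃
4-01-15 00:00:09.58░┃·█·██·······  ┃
4-01-15 00:00:09.45░┃█████·█·····  ┃
4-01-15 00:00:13.73░┃██··██······  ┃
4-01-15 00:00:16.12░┃·····██·····  ┃
4-01-15 00:00:16.96░┃··········██  ┃
4-01-15 00:00:21.28░┃█···········  ┃
4-01-15 00:00:21.35░┃█···········  ┃
4-01-15 00:00:21.66░┃············  ┃
4-01-15 00:00:23.18░┃              ┃


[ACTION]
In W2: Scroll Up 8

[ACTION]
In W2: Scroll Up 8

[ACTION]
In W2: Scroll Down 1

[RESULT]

leViewer            ┃              ┃
────────────────────┨··········██  ┃
4-01-15 00:00:05.23▲┃█········█·█  ┃
4-01-15 00:00:08.91░┃·██·····██··  ┃
4-01-15 00:00:09.58░┃··█····███··  ┃
4-01-15 00:00:09.45░┃·█·██·······  ┃
4-01-15 00:00:13.73░┃█████·█·····  ┃
4-01-15 00:00:16.12░┃██··██······  ┃
4-01-15 00:00:16.96░┃·····██·····  ┃
4-01-15 00:00:21.28░┃··········██  ┃
4-01-15 00:00:21.35░┃█···········  ┃
4-01-15 00:00:21.66░┃█···········  ┃
4-01-15 00:00:23.18░┃············  ┃
4-01-15 00:00:28.61░┃              ┃


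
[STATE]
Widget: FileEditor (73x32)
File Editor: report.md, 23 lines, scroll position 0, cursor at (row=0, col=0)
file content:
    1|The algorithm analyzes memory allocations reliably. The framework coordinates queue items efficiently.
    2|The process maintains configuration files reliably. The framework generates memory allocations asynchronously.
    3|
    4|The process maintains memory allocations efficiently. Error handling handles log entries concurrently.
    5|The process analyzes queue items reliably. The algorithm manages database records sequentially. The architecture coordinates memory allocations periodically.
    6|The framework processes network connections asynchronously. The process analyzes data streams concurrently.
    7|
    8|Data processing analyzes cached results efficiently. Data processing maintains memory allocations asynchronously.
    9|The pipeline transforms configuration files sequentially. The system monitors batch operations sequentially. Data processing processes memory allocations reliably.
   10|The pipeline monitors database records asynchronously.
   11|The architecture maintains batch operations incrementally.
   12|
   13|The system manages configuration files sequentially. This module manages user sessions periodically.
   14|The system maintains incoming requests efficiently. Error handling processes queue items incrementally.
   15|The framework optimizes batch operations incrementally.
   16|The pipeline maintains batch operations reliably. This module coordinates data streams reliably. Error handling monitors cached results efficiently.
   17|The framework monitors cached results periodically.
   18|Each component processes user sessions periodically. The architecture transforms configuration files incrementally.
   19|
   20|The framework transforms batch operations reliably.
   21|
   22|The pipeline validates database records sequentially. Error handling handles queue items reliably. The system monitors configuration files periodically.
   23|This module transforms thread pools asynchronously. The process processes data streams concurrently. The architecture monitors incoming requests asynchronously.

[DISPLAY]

█he algorithm analyzes memory allocations reliably. The framework coordi▲
The process maintains configuration files reliably. The framework genera█
                                                                        ░
The process maintains memory allocations efficiently. Error handling han░
The process analyzes queue items reliably. The algorithm manages databas░
The framework processes network connections asynchronously. The process ░
                                                                        ░
Data processing analyzes cached results efficiently. Data processing mai░
The pipeline transforms configuration files sequentially. The system mon░
The pipeline monitors database records asynchronously.                  ░
The architecture maintains batch operations incrementally.              ░
                                                                        ░
The system manages configuration files sequentially. This module manages░
The system maintains incoming requests efficiently. Error handling proce░
The framework optimizes batch operations incrementally.                 ░
The pipeline maintains batch operations reliably. This module coordinate░
The framework monitors cached results periodically.                     ░
Each component processes user sessions periodically. The architecture tr░
                                                                        ░
The framework transforms batch operations reliably.                     ░
                                                                        ░
The pipeline validates database records sequentially. Error handling han░
This module transforms thread pools asynchronously. The process processe░
                                                                        ░
                                                                        ░
                                                                        ░
                                                                        ░
                                                                        ░
                                                                        ░
                                                                        ░
                                                                        ░
                                                                        ▼


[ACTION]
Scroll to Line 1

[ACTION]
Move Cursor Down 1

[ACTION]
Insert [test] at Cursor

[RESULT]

The algorithm analyzes memory allocations reliably. The framework coordi▲
test█he process maintains configuration files reliably. The framework ge█
                                                                        ░
The process maintains memory allocations efficiently. Error handling han░
The process analyzes queue items reliably. The algorithm manages databas░
The framework processes network connections asynchronously. The process ░
                                                                        ░
Data processing analyzes cached results efficiently. Data processing mai░
The pipeline transforms configuration files sequentially. The system mon░
The pipeline monitors database records asynchronously.                  ░
The architecture maintains batch operations incrementally.              ░
                                                                        ░
The system manages configuration files sequentially. This module manages░
The system maintains incoming requests efficiently. Error handling proce░
The framework optimizes batch operations incrementally.                 ░
The pipeline maintains batch operations reliably. This module coordinate░
The framework monitors cached results periodically.                     ░
Each component processes user sessions periodically. The architecture tr░
                                                                        ░
The framework transforms batch operations reliably.                     ░
                                                                        ░
The pipeline validates database records sequentially. Error handling han░
This module transforms thread pools asynchronously. The process processe░
                                                                        ░
                                                                        ░
                                                                        ░
                                                                        ░
                                                                        ░
                                                                        ░
                                                                        ░
                                                                        ░
                                                                        ▼


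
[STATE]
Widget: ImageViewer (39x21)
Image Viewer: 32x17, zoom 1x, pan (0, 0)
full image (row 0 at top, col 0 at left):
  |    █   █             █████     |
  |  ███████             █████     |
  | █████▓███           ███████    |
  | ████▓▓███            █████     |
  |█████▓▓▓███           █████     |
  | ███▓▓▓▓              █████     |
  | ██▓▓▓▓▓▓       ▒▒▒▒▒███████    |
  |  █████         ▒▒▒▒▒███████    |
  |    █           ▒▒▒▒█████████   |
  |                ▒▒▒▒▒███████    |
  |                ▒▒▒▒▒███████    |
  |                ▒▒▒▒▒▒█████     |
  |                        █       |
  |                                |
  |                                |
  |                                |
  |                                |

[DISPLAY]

    █   █             █████            
  ███████             █████            
 █████▓███           ███████           
 ████▓▓███            █████            
█████▓▓▓███           █████            
 ███▓▓▓▓              █████            
 ██▓▓▓▓▓▓       ▒▒▒▒▒███████           
  █████         ▒▒▒▒▒███████           
    █           ▒▒▒▒█████████          
                ▒▒▒▒▒███████           
                ▒▒▒▒▒███████           
                ▒▒▒▒▒▒█████            
                        █              
                                       
                                       
                                       
                                       
                                       
                                       
                                       
                                       


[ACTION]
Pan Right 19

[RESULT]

   █████                               
   █████                               
  ███████                              
   █████                               
   █████                               
   █████                               
▒▒███████                              
▒▒███████                              
▒█████████                             
▒▒███████                              
▒▒███████                              
▒▒▒█████                               
     █                                 
                                       
                                       
                                       
                                       
                                       
                                       
                                       
                                       


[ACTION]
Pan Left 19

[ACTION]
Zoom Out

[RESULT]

    █   █             █████            
  ███████             █████            
 █████▓███           ███████           
 ████▓▓███            █████            
█████▓▓▓███           █████            
 ███▓▓▓▓              █████            
 ██▓▓▓▓▓▓       ▒▒▒▒▒███████           
  █████         ▒▒▒▒▒███████           
    █           ▒▒▒▒█████████          
                ▒▒▒▒▒███████           
                ▒▒▒▒▒███████           
                ▒▒▒▒▒▒█████            
                        █              
                                       
                                       
                                       
                                       
                                       
                                       
                                       
                                       


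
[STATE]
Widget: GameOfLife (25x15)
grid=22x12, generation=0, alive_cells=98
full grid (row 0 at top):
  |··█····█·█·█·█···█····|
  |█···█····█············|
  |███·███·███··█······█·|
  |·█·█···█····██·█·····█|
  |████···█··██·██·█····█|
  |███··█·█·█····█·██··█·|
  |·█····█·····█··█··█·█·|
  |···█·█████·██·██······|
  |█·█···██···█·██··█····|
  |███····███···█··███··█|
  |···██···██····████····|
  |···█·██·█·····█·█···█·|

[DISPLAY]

Gen: 0                   
··█····█·█·█·█···█····   
█···█····█············   
███·███·███··█······█·   
·█·█···█····██·█·····█   
████···█··██·██·█····█   
███··█·█·█····█·██··█·   
·█····█·····█··█··█·█·   
···█·█████·██·██······   
█·█···██···█·██··█····   
███····███···█··███··█   
···██···██····████····   
···█·██·█·····█·█···█·   
                         
                         


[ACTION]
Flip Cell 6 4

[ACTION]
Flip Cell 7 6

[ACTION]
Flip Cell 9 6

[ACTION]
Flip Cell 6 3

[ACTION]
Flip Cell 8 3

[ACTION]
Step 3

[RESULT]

Gen: 3                   
······················   
··········█·█·········   
··········█···········   
····██··██·····███····   
···███·█·█·██····███·█   
··█······█··███·██·██·   
█···█···█·····█·█·█·█·   
···█·██·········█·····   
···██······███·██·██··   
█·········█·█·█·█··█··   
·······█·██·····████··   
··██·········█·██·····   
                         
                         


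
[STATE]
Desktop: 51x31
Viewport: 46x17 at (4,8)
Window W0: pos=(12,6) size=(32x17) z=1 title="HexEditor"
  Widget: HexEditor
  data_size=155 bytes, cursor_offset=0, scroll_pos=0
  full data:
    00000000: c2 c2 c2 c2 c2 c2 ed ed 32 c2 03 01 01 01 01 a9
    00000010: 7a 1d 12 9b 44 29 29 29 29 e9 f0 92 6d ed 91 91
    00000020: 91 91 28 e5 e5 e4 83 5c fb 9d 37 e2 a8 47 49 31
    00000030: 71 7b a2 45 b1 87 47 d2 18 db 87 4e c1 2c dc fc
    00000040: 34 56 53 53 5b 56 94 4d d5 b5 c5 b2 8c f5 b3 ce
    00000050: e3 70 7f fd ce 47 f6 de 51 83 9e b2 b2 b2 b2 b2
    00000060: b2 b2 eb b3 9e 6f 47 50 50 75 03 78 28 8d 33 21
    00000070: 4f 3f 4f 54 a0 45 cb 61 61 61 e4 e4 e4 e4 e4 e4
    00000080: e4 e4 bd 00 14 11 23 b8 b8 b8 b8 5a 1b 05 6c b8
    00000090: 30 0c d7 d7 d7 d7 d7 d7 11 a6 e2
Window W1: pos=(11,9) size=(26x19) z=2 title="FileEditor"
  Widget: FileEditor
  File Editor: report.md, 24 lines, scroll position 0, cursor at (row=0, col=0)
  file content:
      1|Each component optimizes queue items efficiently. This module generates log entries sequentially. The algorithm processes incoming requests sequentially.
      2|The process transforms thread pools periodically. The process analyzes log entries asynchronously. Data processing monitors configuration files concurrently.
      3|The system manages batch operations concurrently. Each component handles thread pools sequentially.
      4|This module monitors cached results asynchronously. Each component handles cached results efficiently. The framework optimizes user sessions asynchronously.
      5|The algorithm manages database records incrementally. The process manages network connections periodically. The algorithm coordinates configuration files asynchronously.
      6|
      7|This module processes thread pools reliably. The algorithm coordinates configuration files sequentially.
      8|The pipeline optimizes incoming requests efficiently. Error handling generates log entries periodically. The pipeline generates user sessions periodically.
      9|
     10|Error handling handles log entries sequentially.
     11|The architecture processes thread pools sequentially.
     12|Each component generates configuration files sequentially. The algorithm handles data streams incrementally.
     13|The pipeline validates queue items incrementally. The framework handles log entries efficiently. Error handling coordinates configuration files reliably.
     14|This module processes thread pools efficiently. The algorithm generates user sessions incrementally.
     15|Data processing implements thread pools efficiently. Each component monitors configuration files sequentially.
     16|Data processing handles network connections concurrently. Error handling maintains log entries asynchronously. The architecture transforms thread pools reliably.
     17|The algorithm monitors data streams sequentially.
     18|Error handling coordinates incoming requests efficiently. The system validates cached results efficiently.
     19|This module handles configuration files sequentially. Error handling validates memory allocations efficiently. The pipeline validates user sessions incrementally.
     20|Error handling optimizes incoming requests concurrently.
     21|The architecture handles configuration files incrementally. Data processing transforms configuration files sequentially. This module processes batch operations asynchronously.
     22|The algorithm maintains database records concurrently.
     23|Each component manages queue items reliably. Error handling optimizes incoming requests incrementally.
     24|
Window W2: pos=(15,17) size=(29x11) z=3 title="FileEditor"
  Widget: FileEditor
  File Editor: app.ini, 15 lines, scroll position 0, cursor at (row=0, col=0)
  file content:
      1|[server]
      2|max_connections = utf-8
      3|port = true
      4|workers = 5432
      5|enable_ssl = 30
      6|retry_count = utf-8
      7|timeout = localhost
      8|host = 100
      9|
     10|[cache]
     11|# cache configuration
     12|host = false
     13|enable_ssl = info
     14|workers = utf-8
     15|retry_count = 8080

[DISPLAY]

        ┠──────────────────────────────┨      
       ┏━━━━━━━━━━━━━━━━━━━━━━━━┓ c2 ed┃      
       ┃ FileEditor             ┃ 29 29┃      
       ┠────────────────────────┨ e4 83┃      
       ┃█ach component optimize▲┃ 87 47┃      
       ┃The process transforms █┃ 56 94┃      
       ┃The system manages batc░┃ 47 f6┃      
       ┃This module monitors ca░┃ 6f 47┃      
       ┃The algorithm manages d░┃ 45 cb┃      
       ┃   ┏━━━━━━━━━━━━━━━━━━━━━━━━━━━┓      
       ┃Thi┃ FileEditor                ┃      
       ┃The┠───────────────────────────┨      
       ┃   ┃█server]                  ▲┃      
       ┃Err┃max_connections = utf-8   █┃      
       ┃The┃port = true               ░┃      
       ┃Eac┃workers = 5432            ░┃      
       ┃The┃enable_ssl = 30           ░┃      


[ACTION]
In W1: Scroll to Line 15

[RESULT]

        ┠──────────────────────────────┨      
       ┏━━━━━━━━━━━━━━━━━━━━━━━━┓ c2 ed┃      
       ┃ FileEditor             ┃ 29 29┃      
       ┠────────────────────────┨ e4 83┃      
       ┃Error handling handles ▲┃ 87 47┃      
       ┃The architecture proces░┃ 56 94┃      
       ┃Each component generate░┃ 47 f6┃      
       ┃The pipeline validates ░┃ 6f 47┃      
       ┃This module processes t░┃ 45 cb┃      
       ┃Dat┏━━━━━━━━━━━━━━━━━━━━━━━━━━━┓      
       ┃Dat┃ FileEditor                ┃      
       ┃The┠───────────────────────────┨      
       ┃Err┃█server]                  ▲┃      
       ┃Thi┃max_connections = utf-8   █┃      
       ┃Err┃port = true               ░┃      
       ┃The┃workers = 5432            ░┃      
       ┃The┃enable_ssl = 30           ░┃      


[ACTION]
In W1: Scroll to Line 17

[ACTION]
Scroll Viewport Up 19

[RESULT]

                                              
                                              
                                              
                                              
                                              
                                              
        ┏━━━━━━━━━━━━━━━━━━━━━━━━━━━━━━┓      
        ┃ HexEditor                    ┃      
        ┠──────────────────────────────┨      
       ┏━━━━━━━━━━━━━━━━━━━━━━━━┓ c2 ed┃      
       ┃ FileEditor             ┃ 29 29┃      
       ┠────────────────────────┨ e4 83┃      
       ┃Error handling handles ▲┃ 87 47┃      
       ┃The architecture proces░┃ 56 94┃      
       ┃Each component generate░┃ 47 f6┃      
       ┃The pipeline validates ░┃ 6f 47┃      
       ┃This module processes t░┃ 45 cb┃      


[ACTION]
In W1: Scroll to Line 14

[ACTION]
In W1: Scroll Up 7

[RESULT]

                                              
                                              
                                              
                                              
                                              
                                              
        ┏━━━━━━━━━━━━━━━━━━━━━━━━━━━━━━┓      
        ┃ HexEditor                    ┃      
        ┠──────────────────────────────┨      
       ┏━━━━━━━━━━━━━━━━━━━━━━━━┓ c2 ed┃      
       ┃ FileEditor             ┃ 29 29┃      
       ┠────────────────────────┨ e4 83┃      
       ┃The system manages batc▲┃ 87 47┃      
       ┃This module monitors ca░┃ 56 94┃      
       ┃The algorithm manages d░┃ 47 f6┃      
       ┃                       █┃ 6f 47┃      
       ┃This module processes t░┃ 45 cb┃      
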